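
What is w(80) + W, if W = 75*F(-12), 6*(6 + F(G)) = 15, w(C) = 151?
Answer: -223/2 ≈ -111.50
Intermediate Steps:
F(G) = -7/2 (F(G) = -6 + (⅙)*15 = -6 + 5/2 = -7/2)
W = -525/2 (W = 75*(-7/2) = -525/2 ≈ -262.50)
w(80) + W = 151 - 525/2 = -223/2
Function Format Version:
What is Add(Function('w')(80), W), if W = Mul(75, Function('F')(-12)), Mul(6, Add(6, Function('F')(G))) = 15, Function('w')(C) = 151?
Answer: Rational(-223, 2) ≈ -111.50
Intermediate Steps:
Function('F')(G) = Rational(-7, 2) (Function('F')(G) = Add(-6, Mul(Rational(1, 6), 15)) = Add(-6, Rational(5, 2)) = Rational(-7, 2))
W = Rational(-525, 2) (W = Mul(75, Rational(-7, 2)) = Rational(-525, 2) ≈ -262.50)
Add(Function('w')(80), W) = Add(151, Rational(-525, 2)) = Rational(-223, 2)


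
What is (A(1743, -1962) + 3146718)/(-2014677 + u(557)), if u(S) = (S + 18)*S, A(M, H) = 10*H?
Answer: -1563549/847201 ≈ -1.8455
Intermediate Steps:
u(S) = S*(18 + S) (u(S) = (18 + S)*S = S*(18 + S))
(A(1743, -1962) + 3146718)/(-2014677 + u(557)) = (10*(-1962) + 3146718)/(-2014677 + 557*(18 + 557)) = (-19620 + 3146718)/(-2014677 + 557*575) = 3127098/(-2014677 + 320275) = 3127098/(-1694402) = 3127098*(-1/1694402) = -1563549/847201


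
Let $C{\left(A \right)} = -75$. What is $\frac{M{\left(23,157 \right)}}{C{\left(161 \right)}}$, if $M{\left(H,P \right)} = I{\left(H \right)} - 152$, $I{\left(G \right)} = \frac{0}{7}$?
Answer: $\frac{152}{75} \approx 2.0267$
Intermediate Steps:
$I{\left(G \right)} = 0$ ($I{\left(G \right)} = 0 \cdot \frac{1}{7} = 0$)
$M{\left(H,P \right)} = -152$ ($M{\left(H,P \right)} = 0 - 152 = -152$)
$\frac{M{\left(23,157 \right)}}{C{\left(161 \right)}} = - \frac{152}{-75} = \left(-152\right) \left(- \frac{1}{75}\right) = \frac{152}{75}$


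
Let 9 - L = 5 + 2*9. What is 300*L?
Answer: -4200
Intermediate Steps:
L = -14 (L = 9 - (5 + 2*9) = 9 - (5 + 18) = 9 - 1*23 = 9 - 23 = -14)
300*L = 300*(-14) = -4200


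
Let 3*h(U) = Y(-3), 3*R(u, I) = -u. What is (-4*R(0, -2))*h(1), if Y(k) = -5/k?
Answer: 0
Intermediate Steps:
R(u, I) = -u/3 (R(u, I) = (-u)/3 = -u/3)
h(U) = 5/9 (h(U) = (-5/(-3))/3 = (-5*(-1/3))/3 = (1/3)*(5/3) = 5/9)
(-4*R(0, -2))*h(1) = -(-4)*0/3*(5/9) = -4*0*(5/9) = 0*(5/9) = 0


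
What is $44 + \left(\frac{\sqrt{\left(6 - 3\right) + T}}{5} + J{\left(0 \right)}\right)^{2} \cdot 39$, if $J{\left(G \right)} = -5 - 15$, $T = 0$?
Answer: $\frac{391217}{25} - 312 \sqrt{3} \approx 15108.0$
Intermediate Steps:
$J{\left(G \right)} = -20$ ($J{\left(G \right)} = -5 - 15 = -20$)
$44 + \left(\frac{\sqrt{\left(6 - 3\right) + T}}{5} + J{\left(0 \right)}\right)^{2} \cdot 39 = 44 + \left(\frac{\sqrt{\left(6 - 3\right) + 0}}{5} - 20\right)^{2} \cdot 39 = 44 + \left(\frac{\sqrt{3 + 0}}{5} - 20\right)^{2} \cdot 39 = 44 + \left(\frac{\sqrt{3}}{5} - 20\right)^{2} \cdot 39 = 44 + \left(-20 + \frac{\sqrt{3}}{5}\right)^{2} \cdot 39 = 44 + 39 \left(-20 + \frac{\sqrt{3}}{5}\right)^{2}$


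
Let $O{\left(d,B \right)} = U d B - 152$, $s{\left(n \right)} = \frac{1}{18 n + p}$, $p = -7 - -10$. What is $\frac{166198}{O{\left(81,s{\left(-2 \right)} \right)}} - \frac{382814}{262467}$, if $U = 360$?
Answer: $- \frac{242098706107}{1495012032} \approx -161.94$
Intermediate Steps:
$p = 3$ ($p = -7 + 10 = 3$)
$s{\left(n \right)} = \frac{1}{3 + 18 n}$ ($s{\left(n \right)} = \frac{1}{18 n + 3} = \frac{1}{3 + 18 n}$)
$O{\left(d,B \right)} = -152 + 360 B d$ ($O{\left(d,B \right)} = 360 d B - 152 = 360 B d - 152 = -152 + 360 B d$)
$\frac{166198}{O{\left(81,s{\left(-2 \right)} \right)}} - \frac{382814}{262467} = \frac{166198}{-152 + 360 \frac{1}{3 \left(1 + 6 \left(-2\right)\right)} 81} - \frac{382814}{262467} = \frac{166198}{-152 + 360 \frac{1}{3 \left(1 - 12\right)} 81} - \frac{382814}{262467} = \frac{166198}{-152 + 360 \frac{1}{3 \left(-11\right)} 81} - \frac{382814}{262467} = \frac{166198}{-152 + 360 \cdot \frac{1}{3} \left(- \frac{1}{11}\right) 81} - \frac{382814}{262467} = \frac{166198}{-152 + 360 \left(- \frac{1}{33}\right) 81} - \frac{382814}{262467} = \frac{166198}{-152 - \frac{9720}{11}} - \frac{382814}{262467} = \frac{166198}{- \frac{11392}{11}} - \frac{382814}{262467} = 166198 \left(- \frac{11}{11392}\right) - \frac{382814}{262467} = - \frac{914089}{5696} - \frac{382814}{262467} = - \frac{242098706107}{1495012032}$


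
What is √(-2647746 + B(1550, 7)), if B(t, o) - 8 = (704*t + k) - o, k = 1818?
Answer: I*√1554727 ≈ 1246.9*I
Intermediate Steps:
B(t, o) = 1826 - o + 704*t (B(t, o) = 8 + ((704*t + 1818) - o) = 8 + ((1818 + 704*t) - o) = 8 + (1818 - o + 704*t) = 1826 - o + 704*t)
√(-2647746 + B(1550, 7)) = √(-2647746 + (1826 - 1*7 + 704*1550)) = √(-2647746 + (1826 - 7 + 1091200)) = √(-2647746 + 1093019) = √(-1554727) = I*√1554727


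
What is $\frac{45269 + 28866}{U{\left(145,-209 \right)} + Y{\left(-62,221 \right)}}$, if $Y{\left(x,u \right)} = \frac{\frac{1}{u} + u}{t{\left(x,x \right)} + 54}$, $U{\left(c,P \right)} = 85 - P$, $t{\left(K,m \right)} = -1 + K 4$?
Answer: $\frac{3194847825}{12621088} \approx 253.14$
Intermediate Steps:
$t{\left(K,m \right)} = -1 + 4 K$
$Y{\left(x,u \right)} = \frac{u + \frac{1}{u}}{53 + 4 x}$ ($Y{\left(x,u \right)} = \frac{\frac{1}{u} + u}{\left(-1 + 4 x\right) + 54} = \frac{u + \frac{1}{u}}{53 + 4 x}$)
$\frac{45269 + 28866}{U{\left(145,-209 \right)} + Y{\left(-62,221 \right)}} = \frac{45269 + 28866}{\left(85 - -209\right) + \frac{1 + 221^{2}}{221 \left(53 + 4 \left(-62\right)\right)}} = \frac{74135}{\left(85 + 209\right) + \frac{1 + 48841}{221 \left(53 - 248\right)}} = \frac{74135}{294 + \frac{1}{221} \frac{1}{-195} \cdot 48842} = \frac{74135}{294 + \frac{1}{221} \left(- \frac{1}{195}\right) 48842} = \frac{74135}{294 - \frac{48842}{43095}} = \frac{74135}{\frac{12621088}{43095}} = 74135 \cdot \frac{43095}{12621088} = \frac{3194847825}{12621088}$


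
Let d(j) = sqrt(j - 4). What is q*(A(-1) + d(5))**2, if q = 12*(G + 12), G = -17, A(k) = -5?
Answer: -960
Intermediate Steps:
d(j) = sqrt(-4 + j)
q = -60 (q = 12*(-17 + 12) = 12*(-5) = -60)
q*(A(-1) + d(5))**2 = -60*(-5 + sqrt(-4 + 5))**2 = -60*(-5 + sqrt(1))**2 = -60*(-5 + 1)**2 = -60*(-4)**2 = -60*16 = -960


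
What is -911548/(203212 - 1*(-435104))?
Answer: -227887/159579 ≈ -1.4281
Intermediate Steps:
-911548/(203212 - 1*(-435104)) = -911548/(203212 + 435104) = -911548/638316 = -911548*1/638316 = -227887/159579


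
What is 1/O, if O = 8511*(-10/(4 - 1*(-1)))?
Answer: -1/17022 ≈ -5.8747e-5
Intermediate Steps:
O = -17022 (O = 8511*(-10/(4 + 1)) = 8511*(-10/5) = 8511*(-10*1/5) = 8511*(-2) = -17022)
1/O = 1/(-17022) = -1/17022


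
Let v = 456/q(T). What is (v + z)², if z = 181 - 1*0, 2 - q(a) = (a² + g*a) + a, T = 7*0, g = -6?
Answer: 167281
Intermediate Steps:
T = 0
q(a) = 2 - a² + 5*a (q(a) = 2 - ((a² - 6*a) + a) = 2 - (a² - 5*a) = 2 + (-a² + 5*a) = 2 - a² + 5*a)
z = 181 (z = 181 + 0 = 181)
v = 228 (v = 456/(2 - 1*0² + 5*0) = 456/(2 - 1*0 + 0) = 456/(2 + 0 + 0) = 456/2 = 456*(½) = 228)
(v + z)² = (228 + 181)² = 409² = 167281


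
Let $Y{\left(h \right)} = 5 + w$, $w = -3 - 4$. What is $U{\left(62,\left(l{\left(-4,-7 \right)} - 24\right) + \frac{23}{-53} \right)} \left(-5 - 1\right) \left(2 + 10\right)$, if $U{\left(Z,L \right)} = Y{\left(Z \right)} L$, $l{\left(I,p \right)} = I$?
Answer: $- \frac{217008}{53} \approx -4094.5$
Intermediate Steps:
$w = -7$ ($w = -3 - 4 = -7$)
$Y{\left(h \right)} = -2$ ($Y{\left(h \right)} = 5 - 7 = -2$)
$U{\left(Z,L \right)} = - 2 L$
$U{\left(62,\left(l{\left(-4,-7 \right)} - 24\right) + \frac{23}{-53} \right)} \left(-5 - 1\right) \left(2 + 10\right) = - 2 \left(\left(-4 - 24\right) + \frac{23}{-53}\right) \left(-5 - 1\right) \left(2 + 10\right) = - 2 \left(-28 + 23 \left(- \frac{1}{53}\right)\right) \left(\left(-6\right) 12\right) = - 2 \left(-28 - \frac{23}{53}\right) \left(-72\right) = \left(-2\right) \left(- \frac{1507}{53}\right) \left(-72\right) = \frac{3014}{53} \left(-72\right) = - \frac{217008}{53}$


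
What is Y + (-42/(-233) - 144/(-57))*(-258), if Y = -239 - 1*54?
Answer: -4388467/4427 ≈ -991.30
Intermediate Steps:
Y = -293 (Y = -239 - 54 = -293)
Y + (-42/(-233) - 144/(-57))*(-258) = -293 + (-42/(-233) - 144/(-57))*(-258) = -293 + (-42*(-1/233) - 144*(-1/57))*(-258) = -293 + (42/233 + 48/19)*(-258) = -293 + (11982/4427)*(-258) = -293 - 3091356/4427 = -4388467/4427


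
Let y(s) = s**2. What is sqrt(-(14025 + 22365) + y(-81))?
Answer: I*sqrt(29829) ≈ 172.71*I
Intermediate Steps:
sqrt(-(14025 + 22365) + y(-81)) = sqrt(-(14025 + 22365) + (-81)**2) = sqrt(-1*36390 + 6561) = sqrt(-36390 + 6561) = sqrt(-29829) = I*sqrt(29829)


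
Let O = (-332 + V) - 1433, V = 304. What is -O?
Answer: 1461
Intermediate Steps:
O = -1461 (O = (-332 + 304) - 1433 = -28 - 1433 = -1461)
-O = -1*(-1461) = 1461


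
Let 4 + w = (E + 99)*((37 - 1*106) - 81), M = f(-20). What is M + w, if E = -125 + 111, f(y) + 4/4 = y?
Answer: -12775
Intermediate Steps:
f(y) = -1 + y
E = -14
M = -21 (M = -1 - 20 = -21)
w = -12754 (w = -4 + (-14 + 99)*((37 - 1*106) - 81) = -4 + 85*((37 - 106) - 81) = -4 + 85*(-69 - 81) = -4 + 85*(-150) = -4 - 12750 = -12754)
M + w = -21 - 12754 = -12775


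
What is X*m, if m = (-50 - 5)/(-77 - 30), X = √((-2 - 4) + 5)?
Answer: 55*I/107 ≈ 0.51402*I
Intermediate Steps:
X = I (X = √(-6 + 5) = √(-1) = I ≈ 1.0*I)
m = 55/107 (m = -55/(-107) = -55*(-1/107) = 55/107 ≈ 0.51402)
X*m = I*(55/107) = 55*I/107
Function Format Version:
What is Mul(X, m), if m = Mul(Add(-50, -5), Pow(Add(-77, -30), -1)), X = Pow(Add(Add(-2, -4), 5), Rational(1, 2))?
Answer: Mul(Rational(55, 107), I) ≈ Mul(0.51402, I)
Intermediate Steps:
X = I (X = Pow(Add(-6, 5), Rational(1, 2)) = Pow(-1, Rational(1, 2)) = I ≈ Mul(1.0000, I))
m = Rational(55, 107) (m = Mul(-55, Pow(-107, -1)) = Mul(-55, Rational(-1, 107)) = Rational(55, 107) ≈ 0.51402)
Mul(X, m) = Mul(I, Rational(55, 107)) = Mul(Rational(55, 107), I)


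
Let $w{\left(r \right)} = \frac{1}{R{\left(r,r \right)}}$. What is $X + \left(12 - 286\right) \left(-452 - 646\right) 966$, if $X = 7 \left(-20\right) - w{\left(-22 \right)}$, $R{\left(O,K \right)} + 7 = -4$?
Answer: $\frac{3196851813}{11} \approx 2.9062 \cdot 10^{8}$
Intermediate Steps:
$R{\left(O,K \right)} = -11$ ($R{\left(O,K \right)} = -7 - 4 = -11$)
$w{\left(r \right)} = - \frac{1}{11}$ ($w{\left(r \right)} = \frac{1}{-11} = - \frac{1}{11}$)
$X = - \frac{1539}{11}$ ($X = 7 \left(-20\right) - - \frac{1}{11} = -140 + \frac{1}{11} = - \frac{1539}{11} \approx -139.91$)
$X + \left(12 - 286\right) \left(-452 - 646\right) 966 = - \frac{1539}{11} + \left(12 - 286\right) \left(-452 - 646\right) 966 = - \frac{1539}{11} + \left(-274\right) \left(-1098\right) 966 = - \frac{1539}{11} + 300852 \cdot 966 = - \frac{1539}{11} + 290623032 = \frac{3196851813}{11}$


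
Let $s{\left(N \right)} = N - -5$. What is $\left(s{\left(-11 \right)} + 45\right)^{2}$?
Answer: $1521$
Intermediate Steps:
$s{\left(N \right)} = 5 + N$ ($s{\left(N \right)} = N + 5 = 5 + N$)
$\left(s{\left(-11 \right)} + 45\right)^{2} = \left(\left(5 - 11\right) + 45\right)^{2} = \left(-6 + 45\right)^{2} = 39^{2} = 1521$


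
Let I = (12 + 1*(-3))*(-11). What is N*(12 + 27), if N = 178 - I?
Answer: 10803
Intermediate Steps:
I = -99 (I = (12 - 3)*(-11) = 9*(-11) = -99)
N = 277 (N = 178 - 1*(-99) = 178 + 99 = 277)
N*(12 + 27) = 277*(12 + 27) = 277*39 = 10803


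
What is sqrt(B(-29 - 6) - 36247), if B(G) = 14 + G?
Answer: 2*I*sqrt(9067) ≈ 190.44*I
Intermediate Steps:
sqrt(B(-29 - 6) - 36247) = sqrt((14 + (-29 - 6)) - 36247) = sqrt((14 - 35) - 36247) = sqrt(-21 - 36247) = sqrt(-36268) = 2*I*sqrt(9067)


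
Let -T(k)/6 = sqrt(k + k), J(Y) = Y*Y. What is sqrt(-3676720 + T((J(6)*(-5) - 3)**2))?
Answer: sqrt(-3676720 - 1098*sqrt(2)) ≈ 1917.9*I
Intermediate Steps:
J(Y) = Y**2
T(k) = -6*sqrt(2)*sqrt(k) (T(k) = -6*sqrt(k + k) = -6*sqrt(2)*sqrt(k))
sqrt(-3676720 + T((J(6)*(-5) - 3)**2)) = sqrt(-3676720 - 6*sqrt(2)*sqrt((6**2*(-5) - 3)**2)) = sqrt(-3676720 - 6*sqrt(2)*sqrt((36*(-5) - 3)**2)) = sqrt(-3676720 - 6*sqrt(2)*sqrt((-180 - 3)**2)) = sqrt(-3676720 - 6*sqrt(2)*sqrt((-183)**2)) = sqrt(-3676720 - 6*sqrt(2)*sqrt(33489)) = sqrt(-3676720 - 6*sqrt(2)*183) = sqrt(-3676720 - 1098*sqrt(2))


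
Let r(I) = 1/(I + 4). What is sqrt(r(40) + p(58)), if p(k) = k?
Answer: sqrt(28083)/22 ≈ 7.6173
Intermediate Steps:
r(I) = 1/(4 + I)
sqrt(r(40) + p(58)) = sqrt(1/(4 + 40) + 58) = sqrt(1/44 + 58) = sqrt(2553/44) = sqrt(28083)/22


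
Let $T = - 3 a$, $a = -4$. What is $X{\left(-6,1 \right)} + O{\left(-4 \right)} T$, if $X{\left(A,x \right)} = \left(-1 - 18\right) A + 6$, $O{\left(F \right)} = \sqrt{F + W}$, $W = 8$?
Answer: $144$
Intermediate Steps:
$T = 12$ ($T = \left(-3\right) \left(-4\right) = 12$)
$O{\left(F \right)} = \sqrt{8 + F}$ ($O{\left(F \right)} = \sqrt{F + 8} = \sqrt{8 + F}$)
$X{\left(A,x \right)} = 6 - 19 A$ ($X{\left(A,x \right)} = \left(-1 - 18\right) A + 6 = - 19 A + 6 = 6 - 19 A$)
$X{\left(-6,1 \right)} + O{\left(-4 \right)} T = \left(6 - -114\right) + \sqrt{8 - 4} \cdot 12 = \left(6 + 114\right) + \sqrt{4} \cdot 12 = 120 + 2 \cdot 12 = 120 + 24 = 144$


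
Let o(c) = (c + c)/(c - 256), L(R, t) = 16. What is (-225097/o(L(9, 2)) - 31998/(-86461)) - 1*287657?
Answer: 242189515997/172922 ≈ 1.4006e+6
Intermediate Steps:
o(c) = 2*c/(-256 + c) (o(c) = (2*c)/(-256 + c) = 2*c/(-256 + c))
(-225097/o(L(9, 2)) - 31998/(-86461)) - 1*287657 = (-225097/(2*16/(-256 + 16)) - 31998/(-86461)) - 1*287657 = (-225097/(2*16/(-240)) - 31998*(-1/86461)) - 287657 = (-225097/(2*16*(-1/240)) + 31998/86461) - 287657 = (-225097/(-2/15) + 31998/86461) - 287657 = (-225097*(-15/2) + 31998/86461) - 287657 = (3376455/2 + 31998/86461) - 287657 = 291931739751/172922 - 287657 = 242189515997/172922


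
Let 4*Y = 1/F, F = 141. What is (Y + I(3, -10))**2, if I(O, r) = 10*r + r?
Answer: 3848837521/318096 ≈ 12100.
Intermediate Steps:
I(O, r) = 11*r
Y = 1/564 (Y = (1/4)/141 = (1/4)*(1/141) = 1/564 ≈ 0.0017731)
(Y + I(3, -10))**2 = (1/564 + 11*(-10))**2 = (1/564 - 110)**2 = (-62039/564)**2 = 3848837521/318096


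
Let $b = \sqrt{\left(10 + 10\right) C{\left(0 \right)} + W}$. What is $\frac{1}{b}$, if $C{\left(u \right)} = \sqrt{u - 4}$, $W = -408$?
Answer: $\frac{\sqrt{2}}{4 \sqrt{-51 + 5 i}} \approx 0.0024124 - 0.04933 i$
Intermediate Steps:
$C{\left(u \right)} = \sqrt{-4 + u}$
$b = \sqrt{-408 + 40 i}$ ($b = \sqrt{\left(10 + 10\right) \sqrt{-4 + 0} - 408} = \sqrt{20 \sqrt{-4} - 408} = \sqrt{20 \cdot 2 i - 408} = \sqrt{40 i - 408} = \sqrt{-408 + 40 i} \approx 0.98896 + 20.223 i$)
$\frac{1}{b} = \frac{1}{2 \sqrt{-102 + 10 i}}$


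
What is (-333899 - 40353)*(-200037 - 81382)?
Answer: 105321623588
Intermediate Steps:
(-333899 - 40353)*(-200037 - 81382) = -374252*(-281419) = 105321623588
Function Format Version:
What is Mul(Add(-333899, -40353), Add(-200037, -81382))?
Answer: 105321623588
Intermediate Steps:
Mul(Add(-333899, -40353), Add(-200037, -81382)) = Mul(-374252, -281419) = 105321623588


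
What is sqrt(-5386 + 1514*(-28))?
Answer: I*sqrt(47778) ≈ 218.58*I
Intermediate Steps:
sqrt(-5386 + 1514*(-28)) = sqrt(-5386 - 42392) = sqrt(-47778) = I*sqrt(47778)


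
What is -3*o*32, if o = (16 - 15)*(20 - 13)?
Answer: -672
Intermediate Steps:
o = 7 (o = 1*7 = 7)
-3*o*32 = -3*7*32 = -21*32 = -672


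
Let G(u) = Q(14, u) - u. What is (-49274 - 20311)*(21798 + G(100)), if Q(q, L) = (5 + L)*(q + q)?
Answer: -1714435230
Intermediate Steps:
Q(q, L) = 2*q*(5 + L) (Q(q, L) = (5 + L)*(2*q) = 2*q*(5 + L))
G(u) = 140 + 27*u (G(u) = 2*14*(5 + u) - u = (140 + 28*u) - u = 140 + 27*u)
(-49274 - 20311)*(21798 + G(100)) = (-49274 - 20311)*(21798 + (140 + 27*100)) = -69585*(21798 + (140 + 2700)) = -69585*(21798 + 2840) = -69585*24638 = -1714435230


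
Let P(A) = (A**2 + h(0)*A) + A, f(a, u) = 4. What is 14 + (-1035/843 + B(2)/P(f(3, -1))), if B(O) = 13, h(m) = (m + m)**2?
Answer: 75433/5620 ≈ 13.422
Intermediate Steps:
h(m) = 4*m**2 (h(m) = (2*m)**2 = 4*m**2)
P(A) = A + A**2 (P(A) = (A**2 + (4*0**2)*A) + A = (A**2 + (4*0)*A) + A = (A**2 + 0*A) + A = (A**2 + 0) + A = A**2 + A = A + A**2)
14 + (-1035/843 + B(2)/P(f(3, -1))) = 14 + (-1035/843 + 13/((4*(1 + 4)))) = 14 + (-1035*1/843 + 13/((4*5))) = 14 + (-345/281 + 13/20) = 14 - 3247/5620 = 75433/5620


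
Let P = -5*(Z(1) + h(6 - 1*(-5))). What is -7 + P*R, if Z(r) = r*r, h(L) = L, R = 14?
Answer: -847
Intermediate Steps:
Z(r) = r²
P = -60 (P = -5*(1² + (6 - 1*(-5))) = -5*(1 + (6 + 5)) = -5*(1 + 11) = -5*12 = -60)
-7 + P*R = -7 - 60*14 = -7 - 840 = -847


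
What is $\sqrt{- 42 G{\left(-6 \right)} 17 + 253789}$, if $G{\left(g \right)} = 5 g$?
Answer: $\sqrt{275209} \approx 524.6$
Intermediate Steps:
$\sqrt{- 42 G{\left(-6 \right)} 17 + 253789} = \sqrt{- 42 \cdot 5 \left(-6\right) 17 + 253789} = \sqrt{\left(-42\right) \left(-30\right) 17 + 253789} = \sqrt{1260 \cdot 17 + 253789} = \sqrt{21420 + 253789} = \sqrt{275209}$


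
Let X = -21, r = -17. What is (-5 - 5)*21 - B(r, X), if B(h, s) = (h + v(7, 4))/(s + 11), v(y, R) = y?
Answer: -211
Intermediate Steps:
B(h, s) = (7 + h)/(11 + s) (B(h, s) = (h + 7)/(s + 11) = (7 + h)/(11 + s))
(-5 - 5)*21 - B(r, X) = (-5 - 5)*21 - (7 - 17)/(11 - 21) = -10*21 - (-10)/(-10) = -210 - (-1)*(-10)/10 = -210 - 1*1 = -210 - 1 = -211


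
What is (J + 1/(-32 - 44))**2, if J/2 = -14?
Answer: 4532641/5776 ≈ 784.74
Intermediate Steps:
J = -28 (J = 2*(-14) = -28)
(J + 1/(-32 - 44))**2 = (-28 + 1/(-32 - 44))**2 = (-28 + 1/(-76))**2 = (-28 - 1/76)**2 = (-2129/76)**2 = 4532641/5776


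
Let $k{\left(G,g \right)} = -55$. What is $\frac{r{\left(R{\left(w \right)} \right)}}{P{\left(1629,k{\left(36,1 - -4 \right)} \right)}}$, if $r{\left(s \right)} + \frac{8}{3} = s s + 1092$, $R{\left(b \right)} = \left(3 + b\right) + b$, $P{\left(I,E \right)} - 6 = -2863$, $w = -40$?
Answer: $- \frac{21055}{8571} \approx -2.4565$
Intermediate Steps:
$P{\left(I,E \right)} = -2857$ ($P{\left(I,E \right)} = 6 - 2863 = -2857$)
$R{\left(b \right)} = 3 + 2 b$
$r{\left(s \right)} = \frac{3268}{3} + s^{2}$ ($r{\left(s \right)} = - \frac{8}{3} + \left(s s + 1092\right) = - \frac{8}{3} + \left(s^{2} + 1092\right) = - \frac{8}{3} + \left(1092 + s^{2}\right) = \frac{3268}{3} + s^{2}$)
$\frac{r{\left(R{\left(w \right)} \right)}}{P{\left(1629,k{\left(36,1 - -4 \right)} \right)}} = \frac{\frac{3268}{3} + \left(3 + 2 \left(-40\right)\right)^{2}}{-2857} = \left(\frac{3268}{3} + \left(3 - 80\right)^{2}\right) \left(- \frac{1}{2857}\right) = \left(\frac{3268}{3} + \left(-77\right)^{2}\right) \left(- \frac{1}{2857}\right) = \left(\frac{3268}{3} + 5929\right) \left(- \frac{1}{2857}\right) = \frac{21055}{3} \left(- \frac{1}{2857}\right) = - \frac{21055}{8571}$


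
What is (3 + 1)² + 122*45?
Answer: 5506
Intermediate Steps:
(3 + 1)² + 122*45 = 4² + 5490 = 16 + 5490 = 5506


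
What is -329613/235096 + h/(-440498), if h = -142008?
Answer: -55904177253/51779658904 ≈ -1.0797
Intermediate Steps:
-329613/235096 + h/(-440498) = -329613/235096 - 142008/(-440498) = -329613*1/235096 - 142008*(-1/440498) = -329613/235096 + 71004/220249 = -55904177253/51779658904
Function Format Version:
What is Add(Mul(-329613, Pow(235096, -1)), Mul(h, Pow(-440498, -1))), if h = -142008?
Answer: Rational(-55904177253, 51779658904) ≈ -1.0797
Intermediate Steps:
Add(Mul(-329613, Pow(235096, -1)), Mul(h, Pow(-440498, -1))) = Add(Mul(-329613, Pow(235096, -1)), Mul(-142008, Pow(-440498, -1))) = Add(Mul(-329613, Rational(1, 235096)), Mul(-142008, Rational(-1, 440498))) = Add(Rational(-329613, 235096), Rational(71004, 220249)) = Rational(-55904177253, 51779658904)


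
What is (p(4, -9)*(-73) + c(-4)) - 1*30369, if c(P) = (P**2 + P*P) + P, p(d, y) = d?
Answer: -30633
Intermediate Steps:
c(P) = P + 2*P**2 (c(P) = (P**2 + P**2) + P = 2*P**2 + P = P + 2*P**2)
(p(4, -9)*(-73) + c(-4)) - 1*30369 = (4*(-73) - 4*(1 + 2*(-4))) - 1*30369 = (-292 - 4*(1 - 8)) - 30369 = (-292 - 4*(-7)) - 30369 = (-292 + 28) - 30369 = -264 - 30369 = -30633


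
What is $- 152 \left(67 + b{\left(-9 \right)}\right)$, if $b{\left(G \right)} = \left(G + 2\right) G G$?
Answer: $76000$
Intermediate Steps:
$b{\left(G \right)} = G^{2} \left(2 + G\right)$ ($b{\left(G \right)} = \left(2 + G\right) G^{2} = G^{2} \left(2 + G\right)$)
$- 152 \left(67 + b{\left(-9 \right)}\right) = - 152 \left(67 + \left(-9\right)^{2} \left(2 - 9\right)\right) = - 152 \left(67 + 81 \left(-7\right)\right) = - 152 \left(67 - 567\right) = \left(-152\right) \left(-500\right) = 76000$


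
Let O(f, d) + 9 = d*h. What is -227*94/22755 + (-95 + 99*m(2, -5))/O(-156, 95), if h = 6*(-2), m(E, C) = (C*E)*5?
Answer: 30093871/8715165 ≈ 3.4530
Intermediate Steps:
m(E, C) = 5*C*E
h = -12
O(f, d) = -9 - 12*d (O(f, d) = -9 + d*(-12) = -9 - 12*d)
-227*94/22755 + (-95 + 99*m(2, -5))/O(-156, 95) = -227*94/22755 + (-95 + 99*(5*(-5)*2))/(-9 - 12*95) = -21338*1/22755 + (-95 + 99*(-50))/(-9 - 1140) = -21338/22755 + (-95 - 4950)/(-1149) = -21338/22755 - 5045*(-1/1149) = -21338/22755 + 5045/1149 = 30093871/8715165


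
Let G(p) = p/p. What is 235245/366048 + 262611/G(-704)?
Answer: 32042822191/122016 ≈ 2.6261e+5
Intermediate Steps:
G(p) = 1
235245/366048 + 262611/G(-704) = 235245/366048 + 262611/1 = 235245*(1/366048) + 262611*1 = 78415/122016 + 262611 = 32042822191/122016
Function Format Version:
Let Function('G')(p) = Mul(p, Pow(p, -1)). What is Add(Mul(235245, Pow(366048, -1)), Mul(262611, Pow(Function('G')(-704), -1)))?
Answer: Rational(32042822191, 122016) ≈ 2.6261e+5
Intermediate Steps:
Function('G')(p) = 1
Add(Mul(235245, Pow(366048, -1)), Mul(262611, Pow(Function('G')(-704), -1))) = Add(Mul(235245, Pow(366048, -1)), Mul(262611, Pow(1, -1))) = Add(Mul(235245, Rational(1, 366048)), Mul(262611, 1)) = Add(Rational(78415, 122016), 262611) = Rational(32042822191, 122016)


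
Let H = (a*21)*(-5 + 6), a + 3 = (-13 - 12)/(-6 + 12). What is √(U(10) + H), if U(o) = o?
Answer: I*√562/2 ≈ 11.853*I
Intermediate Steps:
a = -43/6 (a = -3 + (-13 - 12)/(-6 + 12) = -3 - 25/6 = -43/6 ≈ -7.1667)
H = -301/2 (H = (-43/6*21)*(-5 + 6) = -301/2*1 = -301/2 ≈ -150.50)
√(U(10) + H) = √(10 - 301/2) = √(-281/2) = I*√562/2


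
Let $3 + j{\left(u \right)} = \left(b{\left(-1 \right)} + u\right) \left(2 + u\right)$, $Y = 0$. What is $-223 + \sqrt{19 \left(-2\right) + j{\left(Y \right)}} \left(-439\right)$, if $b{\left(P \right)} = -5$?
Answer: $-223 - 439 i \sqrt{51} \approx -223.0 - 3135.1 i$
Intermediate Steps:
$j{\left(u \right)} = -3 + \left(-5 + u\right) \left(2 + u\right)$
$-223 + \sqrt{19 \left(-2\right) + j{\left(Y \right)}} \left(-439\right) = -223 + \sqrt{19 \left(-2\right) - \left(13 - 0^{2}\right)} \left(-439\right) = -223 + \sqrt{-38 + \left(-13 + 0 + 0\right)} \left(-439\right) = -223 + \sqrt{-38 - 13} \left(-439\right) = -223 + \sqrt{-51} \left(-439\right) = -223 + i \sqrt{51} \left(-439\right) = -223 - 439 i \sqrt{51}$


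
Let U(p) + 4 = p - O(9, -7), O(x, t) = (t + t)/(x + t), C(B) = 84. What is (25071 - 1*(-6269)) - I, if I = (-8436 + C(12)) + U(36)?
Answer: 39653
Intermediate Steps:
O(x, t) = 2*t/(t + x) (O(x, t) = (2*t)/(t + x) = 2*t/(t + x))
U(p) = 3 + p (U(p) = -4 + (p - 2*(-7)/(-7 + 9)) = -4 + (p - 2*(-7)/2) = -4 + (p - 1*(-7)) = -4 + (p + 7) = -4 + (7 + p) = 3 + p)
I = -8313 (I = (-8436 + 84) + (3 + 36) = -8352 + 39 = -8313)
(25071 - 1*(-6269)) - I = (25071 - 1*(-6269)) - 1*(-8313) = (25071 + 6269) + 8313 = 31340 + 8313 = 39653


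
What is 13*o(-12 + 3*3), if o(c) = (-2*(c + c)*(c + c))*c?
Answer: 2808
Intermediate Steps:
o(c) = -8*c**3 (o(c) = (-2*2*c*2*c)*c = (-8*c**2)*c = -8*c**3)
13*o(-12 + 3*3) = 13*(-8*(-12 + 3*3)**3) = 13*(-8*(-12 + 9)**3) = 13*(-8*(-3)**3) = 13*(-8*(-27)) = 13*216 = 2808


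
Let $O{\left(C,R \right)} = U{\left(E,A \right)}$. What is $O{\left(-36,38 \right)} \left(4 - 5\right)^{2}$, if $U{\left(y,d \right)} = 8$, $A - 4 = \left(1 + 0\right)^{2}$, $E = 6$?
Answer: $8$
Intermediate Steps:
$A = 5$ ($A = 4 + \left(1 + 0\right)^{2} = 4 + 1^{2} = 4 + 1 = 5$)
$O{\left(C,R \right)} = 8$
$O{\left(-36,38 \right)} \left(4 - 5\right)^{2} = 8 \left(4 - 5\right)^{2} = 8 \left(-1\right)^{2} = 8 \cdot 1 = 8$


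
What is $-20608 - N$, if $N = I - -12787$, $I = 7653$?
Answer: $-41048$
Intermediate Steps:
$N = 20440$ ($N = 7653 - -12787 = 7653 + 12787 = 20440$)
$-20608 - N = -20608 - 20440 = -41048$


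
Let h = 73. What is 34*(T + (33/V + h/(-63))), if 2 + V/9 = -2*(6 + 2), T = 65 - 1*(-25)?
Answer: 569585/189 ≈ 3013.7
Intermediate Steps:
T = 90 (T = 65 + 25 = 90)
V = -162 (V = -18 + 9*(-2*(6 + 2)) = -18 + 9*(-2*8) = -18 + 9*(-16) = -18 - 144 = -162)
34*(T + (33/V + h/(-63))) = 34*(90 + (33/(-162) + 73/(-63))) = 34*(90 + (33*(-1/162) + 73*(-1/63))) = 34*(90 + (-11/54 - 73/63)) = 34*(90 - 515/378) = 34*(33505/378) = 569585/189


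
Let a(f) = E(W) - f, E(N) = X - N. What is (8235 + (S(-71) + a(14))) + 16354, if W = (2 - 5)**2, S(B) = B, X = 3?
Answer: 24498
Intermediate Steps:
W = 9 (W = (-3)**2 = 9)
E(N) = 3 - N
a(f) = -6 - f (a(f) = (3 - 1*9) - f = (3 - 9) - f = -6 - f)
(8235 + (S(-71) + a(14))) + 16354 = (8235 + (-71 + (-6 - 1*14))) + 16354 = (8235 + (-71 + (-6 - 14))) + 16354 = (8235 + (-71 - 20)) + 16354 = (8235 - 91) + 16354 = 8144 + 16354 = 24498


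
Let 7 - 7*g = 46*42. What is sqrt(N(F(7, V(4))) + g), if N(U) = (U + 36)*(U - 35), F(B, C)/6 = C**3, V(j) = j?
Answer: sqrt(146305) ≈ 382.50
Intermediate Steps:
F(B, C) = 6*C**3
g = -275 (g = 1 - 46*42/7 = 1 - 1/7*1932 = 1 - 276 = -275)
N(U) = (-35 + U)*(36 + U) (N(U) = (36 + U)*(-35 + U) = (-35 + U)*(36 + U))
sqrt(N(F(7, V(4))) + g) = sqrt((-1260 + 6*4**3 + (6*4**3)**2) - 275) = sqrt((-1260 + 6*64 + (6*64)**2) - 275) = sqrt((-1260 + 384 + 384**2) - 275) = sqrt((-1260 + 384 + 147456) - 275) = sqrt(146580 - 275) = sqrt(146305)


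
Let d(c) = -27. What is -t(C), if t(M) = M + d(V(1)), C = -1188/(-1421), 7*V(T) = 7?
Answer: 37179/1421 ≈ 26.164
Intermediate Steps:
V(T) = 1 (V(T) = (1/7)*7 = 1)
C = 1188/1421 (C = -1188*(-1/1421) = 1188/1421 ≈ 0.83603)
t(M) = -27 + M (t(M) = M - 27 = -27 + M)
-t(C) = -(-27 + 1188/1421) = -1*(-37179/1421) = 37179/1421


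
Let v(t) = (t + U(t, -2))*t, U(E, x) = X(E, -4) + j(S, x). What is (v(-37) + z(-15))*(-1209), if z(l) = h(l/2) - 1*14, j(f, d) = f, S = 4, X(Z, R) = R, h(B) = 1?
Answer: -1639404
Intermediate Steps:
U(E, x) = 0 (U(E, x) = -4 + 4 = 0)
z(l) = -13 (z(l) = 1 - 1*14 = 1 - 14 = -13)
v(t) = t² (v(t) = (t + 0)*t = t*t = t²)
(v(-37) + z(-15))*(-1209) = ((-37)² - 13)*(-1209) = (1369 - 13)*(-1209) = 1356*(-1209) = -1639404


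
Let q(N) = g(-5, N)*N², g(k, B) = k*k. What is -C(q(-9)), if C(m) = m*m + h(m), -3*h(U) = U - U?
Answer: -4100625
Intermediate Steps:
h(U) = 0 (h(U) = -(U - U)/3 = -⅓*0 = 0)
g(k, B) = k²
q(N) = 25*N² (q(N) = (-5)²*N² = 25*N²)
C(m) = m² (C(m) = m*m + 0 = m² + 0 = m²)
-C(q(-9)) = -(25*(-9)²)² = -(25*81)² = -1*2025² = -1*4100625 = -4100625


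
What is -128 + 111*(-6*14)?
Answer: -9452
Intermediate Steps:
-128 + 111*(-6*14) = -128 + 111*(-84) = -128 - 9324 = -9452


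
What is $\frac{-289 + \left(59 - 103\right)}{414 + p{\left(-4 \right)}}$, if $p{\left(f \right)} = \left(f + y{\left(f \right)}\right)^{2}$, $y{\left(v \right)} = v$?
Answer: $- \frac{333}{478} \approx -0.69665$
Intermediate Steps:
$p{\left(f \right)} = 4 f^{2}$ ($p{\left(f \right)} = \left(f + f\right)^{2} = \left(2 f\right)^{2} = 4 f^{2}$)
$\frac{-289 + \left(59 - 103\right)}{414 + p{\left(-4 \right)}} = \frac{-289 + \left(59 - 103\right)}{414 + 4 \left(-4\right)^{2}} = \frac{-289 - 44}{414 + 4 \cdot 16} = - \frac{333}{414 + 64} = - \frac{333}{478}$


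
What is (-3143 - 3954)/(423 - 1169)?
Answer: 7097/746 ≈ 9.5134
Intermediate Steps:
(-3143 - 3954)/(423 - 1169) = -7097/(-746) = -7097*(-1/746) = 7097/746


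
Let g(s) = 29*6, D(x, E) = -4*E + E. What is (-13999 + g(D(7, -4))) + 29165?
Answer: 15340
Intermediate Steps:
D(x, E) = -3*E
g(s) = 174
(-13999 + g(D(7, -4))) + 29165 = (-13999 + 174) + 29165 = -13825 + 29165 = 15340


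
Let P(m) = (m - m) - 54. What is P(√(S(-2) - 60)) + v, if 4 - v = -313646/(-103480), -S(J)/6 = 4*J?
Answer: -2743823/51740 ≈ -53.031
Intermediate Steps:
S(J) = -24*J
P(m) = -54 (P(m) = 0 - 54 = -54)
v = 50137/51740 (v = 4 - (-313646)/(-103480) = 4 - (-313646)*(-1)/103480 = 4 - 1*156823/51740 = 4 - 156823/51740 = 50137/51740 ≈ 0.96902)
P(√(S(-2) - 60)) + v = -54 + 50137/51740 = -2743823/51740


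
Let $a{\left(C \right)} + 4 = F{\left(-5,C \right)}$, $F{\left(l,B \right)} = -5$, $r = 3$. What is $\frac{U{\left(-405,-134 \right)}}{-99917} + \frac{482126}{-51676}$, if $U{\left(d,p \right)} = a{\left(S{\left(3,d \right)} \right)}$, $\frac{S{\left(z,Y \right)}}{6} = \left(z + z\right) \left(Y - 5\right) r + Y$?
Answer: $- \frac{24086059229}{2581655446} \approx -9.3297$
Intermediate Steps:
$S{\left(z,Y \right)} = 6 Y + 36 z \left(-5 + Y\right)$ ($S{\left(z,Y \right)} = 6 \left(\left(z + z\right) \left(Y - 5\right) 3 + Y\right) = 6 \left(2 z \left(-5 + Y\right) 3 + Y\right) = 6 \left(6 z \left(-5 + Y\right) + Y\right) = 6 \left(Y + 6 z \left(-5 + Y\right)\right) = 6 Y + 36 z \left(-5 + Y\right)$)
$a{\left(C \right)} = -9$ ($a{\left(C \right)} = -4 - 5 = -9$)
$U{\left(d,p \right)} = -9$
$\frac{U{\left(-405,-134 \right)}}{-99917} + \frac{482126}{-51676} = - \frac{9}{-99917} + \frac{482126}{-51676} = \left(-9\right) \left(- \frac{1}{99917}\right) + 482126 \left(- \frac{1}{51676}\right) = \frac{9}{99917} - \frac{241063}{25838} = - \frac{24086059229}{2581655446}$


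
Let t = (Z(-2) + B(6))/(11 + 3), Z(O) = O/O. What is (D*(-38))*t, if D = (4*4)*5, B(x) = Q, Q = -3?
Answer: 3040/7 ≈ 434.29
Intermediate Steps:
Z(O) = 1
B(x) = -3
t = -⅐ (t = (1 - 3)/(11 + 3) = -2/14 = -2*1/14 = -⅐ ≈ -0.14286)
D = 80 (D = 16*5 = 80)
(D*(-38))*t = (80*(-38))*(-⅐) = -3040*(-⅐) = 3040/7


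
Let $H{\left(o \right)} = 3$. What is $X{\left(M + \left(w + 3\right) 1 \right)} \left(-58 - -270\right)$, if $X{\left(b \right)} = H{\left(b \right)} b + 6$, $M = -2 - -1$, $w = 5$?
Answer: $5724$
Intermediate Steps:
$M = -1$ ($M = -2 + 1 = -1$)
$X{\left(b \right)} = 6 + 3 b$ ($X{\left(b \right)} = 3 b + 6 = 6 + 3 b$)
$X{\left(M + \left(w + 3\right) 1 \right)} \left(-58 - -270\right) = \left(6 + 3 \left(-1 + \left(5 + 3\right) 1\right)\right) \left(-58 - -270\right) = \left(6 + 3 \left(-1 + 8 \cdot 1\right)\right) \left(-58 + 270\right) = \left(6 + 3 \left(-1 + 8\right)\right) 212 = \left(6 + 3 \cdot 7\right) 212 = \left(6 + 21\right) 212 = 27 \cdot 212 = 5724$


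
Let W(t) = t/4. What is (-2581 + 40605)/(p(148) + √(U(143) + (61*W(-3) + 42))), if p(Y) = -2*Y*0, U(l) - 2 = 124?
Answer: 76048*√489/489 ≈ 3439.0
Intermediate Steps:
W(t) = t/4 (W(t) = t*(¼) = t/4)
U(l) = 126 (U(l) = 2 + 124 = 126)
p(Y) = 0
(-2581 + 40605)/(p(148) + √(U(143) + (61*W(-3) + 42))) = (-2581 + 40605)/(0 + √(126 + (61*((¼)*(-3)) + 42))) = 38024/(0 + √(126 + (61*(-¾) + 42))) = 38024/(0 + √(126 + (-183/4 + 42))) = 38024/(0 + √(126 - 15/4)) = 38024/(0 + √(489/4)) = 38024/(0 + √489/2) = 38024/((√489/2)) = 38024*(2*√489/489) = 76048*√489/489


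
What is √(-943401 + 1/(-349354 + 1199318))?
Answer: I*√170387371895149433/424982 ≈ 971.29*I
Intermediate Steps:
√(-943401 + 1/(-349354 + 1199318)) = √(-943401 + 1/849964) = √(-801856887563/849964) = I*√170387371895149433/424982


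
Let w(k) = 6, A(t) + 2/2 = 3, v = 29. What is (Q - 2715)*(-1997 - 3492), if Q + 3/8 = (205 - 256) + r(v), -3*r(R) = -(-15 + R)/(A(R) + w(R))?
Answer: 364354331/24 ≈ 1.5181e+7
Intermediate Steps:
A(t) = 2 (A(t) = -1 + 3 = 2)
r(R) = -5/8 + R/24 (r(R) = -(-1)*(-15 + R)/(2 + 6)/3 = -(-1)*(-15 + R)/8/3 = -(-1)*(-15 + R)*(1/8)/3 = -(-1)*(-15/8 + R/8)/3 = -(15/8 - R/8)/3 = -5/8 + R/24)
Q = -1219/24 (Q = -3/8 + ((205 - 256) + (-5/8 + (1/24)*29)) = -3/8 + (-51 + (-5/8 + 29/24)) = -3/8 + (-51 + 7/12) = -3/8 - 605/12 = -1219/24 ≈ -50.792)
(Q - 2715)*(-1997 - 3492) = (-1219/24 - 2715)*(-1997 - 3492) = -66379/24*(-5489) = 364354331/24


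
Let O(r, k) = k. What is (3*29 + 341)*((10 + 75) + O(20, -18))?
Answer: 28676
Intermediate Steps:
(3*29 + 341)*((10 + 75) + O(20, -18)) = (3*29 + 341)*((10 + 75) - 18) = (87 + 341)*(85 - 18) = 428*67 = 28676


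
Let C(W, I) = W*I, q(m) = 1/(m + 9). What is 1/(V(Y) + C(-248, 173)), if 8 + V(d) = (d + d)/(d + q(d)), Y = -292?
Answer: -82637/3545953672 ≈ -2.3305e-5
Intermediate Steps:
q(m) = 1/(9 + m)
V(d) = -8 + 2*d/(d + 1/(9 + d)) (V(d) = -8 + (d + d)/(d + 1/(9 + d)) = -8 + (2*d)/(d + 1/(9 + d)) = -8 + 2*d/(d + 1/(9 + d)))
C(W, I) = I*W
1/(V(Y) + C(-248, 173)) = 1/(2*(-4 - 3*(-292)*(9 - 292))/(1 - 292*(9 - 292)) + 173*(-248)) = 1/(2*(-4 - 3*(-292)*(-283))/(1 - 292*(-283)) - 42904) = 1/(2*(-4 - 247908)/(1 + 82636) - 42904) = 1/(2*(-247912)/82637 - 42904) = 1/(2*(1/82637)*(-247912) - 42904) = 1/(-495824/82637 - 42904) = 1/(-3545953672/82637) = -82637/3545953672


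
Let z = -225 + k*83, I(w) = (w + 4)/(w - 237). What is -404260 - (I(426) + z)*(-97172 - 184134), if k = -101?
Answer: -457615550632/189 ≈ -2.4212e+9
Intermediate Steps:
I(w) = (4 + w)/(-237 + w)
z = -8608 (z = -225 - 101*83 = -225 - 8383 = -8608)
-404260 - (I(426) + z)*(-97172 - 184134) = -404260 - ((4 + 426)/(-237 + 426) - 8608)*(-97172 - 184134) = -404260 - (430/189 - 8608)*(-281306) = -404260 - (-1626482)*(-281306)/189 = -404260 - 1*457539145492/189 = -404260 - 457539145492/189 = -457615550632/189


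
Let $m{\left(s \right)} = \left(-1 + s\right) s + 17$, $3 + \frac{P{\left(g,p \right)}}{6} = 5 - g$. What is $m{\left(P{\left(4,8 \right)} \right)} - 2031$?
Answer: $-1858$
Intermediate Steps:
$P{\left(g,p \right)} = 12 - 6 g$ ($P{\left(g,p \right)} = -18 + 6 \left(5 - g\right) = -18 - \left(-30 + 6 g\right) = 12 - 6 g$)
$m{\left(s \right)} = 17 + s \left(-1 + s\right)$ ($m{\left(s \right)} = s \left(-1 + s\right) + 17 = 17 + s \left(-1 + s\right)$)
$m{\left(P{\left(4,8 \right)} \right)} - 2031 = \left(17 + \left(12 - 24\right)^{2} - \left(12 - 24\right)\right) - 2031 = \left(17 + \left(-12\right)^{2} - -12\right) - 2031 = \left(17 + 144 + 12\right) - 2031 = 173 - 2031 = -1858$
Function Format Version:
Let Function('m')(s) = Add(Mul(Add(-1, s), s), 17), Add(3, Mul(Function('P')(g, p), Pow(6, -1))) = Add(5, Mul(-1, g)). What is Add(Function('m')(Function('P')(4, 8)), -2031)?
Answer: -1858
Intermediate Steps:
Function('P')(g, p) = Add(12, Mul(-6, g)) (Function('P')(g, p) = Add(-18, Mul(6, Add(5, Mul(-1, g)))) = Add(-18, Add(30, Mul(-6, g))) = Add(12, Mul(-6, g)))
Function('m')(s) = Add(17, Mul(s, Add(-1, s))) (Function('m')(s) = Add(Mul(s, Add(-1, s)), 17) = Add(17, Mul(s, Add(-1, s))))
Add(Function('m')(Function('P')(4, 8)), -2031) = Add(Add(17, Pow(Add(12, Mul(-6, 4)), 2), Mul(-1, Add(12, Mul(-6, 4)))), -2031) = Add(Add(17, Pow(Add(12, -24), 2), Mul(-1, Add(12, -24))), -2031) = Add(Add(17, Pow(-12, 2), Mul(-1, -12)), -2031) = Add(Add(17, 144, 12), -2031) = Add(173, -2031) = -1858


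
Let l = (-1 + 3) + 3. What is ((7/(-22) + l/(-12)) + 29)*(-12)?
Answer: -3731/11 ≈ -339.18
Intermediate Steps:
l = 5 (l = 2 + 3 = 5)
((7/(-22) + l/(-12)) + 29)*(-12) = ((7/(-22) + 5/(-12)) + 29)*(-12) = ((7*(-1/22) + 5*(-1/12)) + 29)*(-12) = ((-7/22 - 5/12) + 29)*(-12) = (-97/132 + 29)*(-12) = (3731/132)*(-12) = -3731/11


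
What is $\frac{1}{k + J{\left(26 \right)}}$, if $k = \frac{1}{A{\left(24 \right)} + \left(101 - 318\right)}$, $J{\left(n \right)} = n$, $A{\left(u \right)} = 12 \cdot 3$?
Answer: $\frac{181}{4705} \approx 0.03847$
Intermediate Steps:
$A{\left(u \right)} = 36$
$k = - \frac{1}{181}$ ($k = \frac{1}{36 + \left(101 - 318\right)} = \frac{1}{36 - 217} = \frac{1}{-181} = - \frac{1}{181} \approx -0.0055249$)
$\frac{1}{k + J{\left(26 \right)}} = \frac{1}{- \frac{1}{181} + 26} = \frac{1}{\frac{4705}{181}} = \frac{181}{4705}$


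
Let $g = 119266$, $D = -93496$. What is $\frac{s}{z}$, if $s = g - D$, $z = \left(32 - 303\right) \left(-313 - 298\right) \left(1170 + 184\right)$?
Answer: $\frac{106381}{112098337} \approx 0.000949$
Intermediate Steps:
$z = 224196674$ ($z = \left(-271\right) \left(-611\right) 1354 = 165581 \cdot 1354 = 224196674$)
$s = 212762$ ($s = 119266 - -93496 = 119266 + 93496 = 212762$)
$\frac{s}{z} = \frac{212762}{224196674} = 212762 \cdot \frac{1}{224196674} = \frac{106381}{112098337}$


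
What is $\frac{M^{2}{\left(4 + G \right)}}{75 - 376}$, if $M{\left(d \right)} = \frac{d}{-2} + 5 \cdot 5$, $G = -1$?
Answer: $- \frac{2209}{1204} \approx -1.8347$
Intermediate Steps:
$M{\left(d \right)} = 25 - \frac{d}{2}$ ($M{\left(d \right)} = d \left(- \frac{1}{2}\right) + 25 = - \frac{d}{2} + 25 = 25 - \frac{d}{2}$)
$\frac{M^{2}{\left(4 + G \right)}}{75 - 376} = \frac{\left(25 - \frac{4 - 1}{2}\right)^{2}}{75 - 376} = \frac{\left(25 - \frac{3}{2}\right)^{2}}{-301} = \left(25 - \frac{3}{2}\right)^{2} \left(- \frac{1}{301}\right) = \left(\frac{47}{2}\right)^{2} \left(- \frac{1}{301}\right) = \frac{2209}{4} \left(- \frac{1}{301}\right) = - \frac{2209}{1204}$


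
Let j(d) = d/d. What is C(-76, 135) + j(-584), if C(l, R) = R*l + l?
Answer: -10335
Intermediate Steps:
j(d) = 1
C(l, R) = l + R*l
C(-76, 135) + j(-584) = -76*(1 + 135) + 1 = -76*136 + 1 = -10336 + 1 = -10335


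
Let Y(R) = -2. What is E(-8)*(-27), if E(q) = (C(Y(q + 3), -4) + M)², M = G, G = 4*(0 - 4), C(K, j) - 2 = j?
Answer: -8748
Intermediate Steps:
C(K, j) = 2 + j
G = -16 (G = 4*(-4) = -16)
M = -16
E(q) = 324 (E(q) = ((2 - 4) - 16)² = (-2 - 16)² = (-18)² = 324)
E(-8)*(-27) = 324*(-27) = -8748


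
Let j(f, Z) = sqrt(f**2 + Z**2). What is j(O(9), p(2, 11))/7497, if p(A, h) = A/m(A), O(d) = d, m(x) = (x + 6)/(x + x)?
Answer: sqrt(82)/7497 ≈ 0.0012079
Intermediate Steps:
m(x) = (6 + x)/(2*x) (m(x) = (6 + x)/((2*x)) = (6 + x)*(1/(2*x)) = (6 + x)/(2*x))
p(A, h) = 2*A**2/(6 + A) (p(A, h) = A/(((6 + A)/(2*A))) = A*(2*A/(6 + A)) = 2*A**2/(6 + A))
j(f, Z) = sqrt(Z**2 + f**2)
j(O(9), p(2, 11))/7497 = sqrt((2*2**2/(6 + 2))**2 + 9**2)/7497 = sqrt((2*4/8)**2 + 81)*(1/7497) = sqrt((2*4*(1/8))**2 + 81)*(1/7497) = sqrt(1**2 + 81)*(1/7497) = sqrt(1 + 81)*(1/7497) = sqrt(82)*(1/7497) = sqrt(82)/7497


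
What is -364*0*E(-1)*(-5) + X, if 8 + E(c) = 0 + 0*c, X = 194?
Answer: 194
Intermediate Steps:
E(c) = -8 (E(c) = -8 + (0 + 0*c) = -8 + (0 + 0) = -8 + 0 = -8)
-364*0*E(-1)*(-5) + X = -364*0*(-8)*(-5) + 194 = -0*(-5) + 194 = -364*0 + 194 = 0 + 194 = 194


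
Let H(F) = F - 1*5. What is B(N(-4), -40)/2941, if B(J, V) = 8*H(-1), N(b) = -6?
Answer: -48/2941 ≈ -0.016321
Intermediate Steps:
H(F) = -5 + F (H(F) = F - 5 = -5 + F)
B(J, V) = -48 (B(J, V) = 8*(-5 - 1) = 8*(-6) = -48)
B(N(-4), -40)/2941 = -48/2941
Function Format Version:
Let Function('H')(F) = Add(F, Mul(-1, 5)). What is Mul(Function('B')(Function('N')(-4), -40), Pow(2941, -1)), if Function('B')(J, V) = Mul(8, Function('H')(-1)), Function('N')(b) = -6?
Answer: Rational(-48, 2941) ≈ -0.016321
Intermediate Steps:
Function('H')(F) = Add(-5, F) (Function('H')(F) = Add(F, -5) = Add(-5, F))
Function('B')(J, V) = -48 (Function('B')(J, V) = Mul(8, Add(-5, -1)) = Mul(8, -6) = -48)
Mul(Function('B')(Function('N')(-4), -40), Pow(2941, -1)) = Mul(-48, Pow(2941, -1)) = Mul(-48, Rational(1, 2941)) = Rational(-48, 2941)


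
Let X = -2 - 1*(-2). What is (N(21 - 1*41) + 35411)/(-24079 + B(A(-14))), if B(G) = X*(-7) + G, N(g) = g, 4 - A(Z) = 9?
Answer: -11797/8028 ≈ -1.4695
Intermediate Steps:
A(Z) = -5 (A(Z) = 4 - 1*9 = 4 - 9 = -5)
X = 0 (X = -2 + 2 = 0)
B(G) = G (B(G) = 0*(-7) + G = 0 + G = G)
(N(21 - 1*41) + 35411)/(-24079 + B(A(-14))) = ((21 - 1*41) + 35411)/(-24079 - 5) = ((21 - 41) + 35411)/(-24084) = (-20 + 35411)*(-1/24084) = 35391*(-1/24084) = -11797/8028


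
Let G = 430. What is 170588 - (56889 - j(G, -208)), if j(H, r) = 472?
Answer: 114171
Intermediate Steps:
170588 - (56889 - j(G, -208)) = 170588 - (56889 - 1*472) = 170588 - (56889 - 472) = 170588 - 1*56417 = 170588 - 56417 = 114171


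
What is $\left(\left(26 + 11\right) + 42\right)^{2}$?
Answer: $6241$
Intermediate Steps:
$\left(\left(26 + 11\right) + 42\right)^{2} = \left(37 + 42\right)^{2} = 79^{2} = 6241$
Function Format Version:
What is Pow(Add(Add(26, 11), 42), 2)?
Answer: 6241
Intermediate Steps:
Pow(Add(Add(26, 11), 42), 2) = Pow(Add(37, 42), 2) = Pow(79, 2) = 6241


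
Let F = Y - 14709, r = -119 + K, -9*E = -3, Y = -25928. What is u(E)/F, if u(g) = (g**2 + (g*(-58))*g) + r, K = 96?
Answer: 88/121911 ≈ 0.00072184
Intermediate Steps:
E = 1/3 (E = -1/9*(-3) = 1/3 ≈ 0.33333)
r = -23 (r = -119 + 96 = -23)
F = -40637 (F = -25928 - 14709 = -40637)
u(g) = -23 - 57*g**2 (u(g) = (g**2 + (g*(-58))*g) - 23 = (g**2 + (-58*g)*g) - 23 = (g**2 - 58*g**2) - 23 = -57*g**2 - 23 = -23 - 57*g**2)
u(E)/F = (-23 - 57*(1/3)**2)/(-40637) = (-23 - 57*1/9)*(-1/40637) = (-23 - 19/3)*(-1/40637) = -88/3*(-1/40637) = 88/121911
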